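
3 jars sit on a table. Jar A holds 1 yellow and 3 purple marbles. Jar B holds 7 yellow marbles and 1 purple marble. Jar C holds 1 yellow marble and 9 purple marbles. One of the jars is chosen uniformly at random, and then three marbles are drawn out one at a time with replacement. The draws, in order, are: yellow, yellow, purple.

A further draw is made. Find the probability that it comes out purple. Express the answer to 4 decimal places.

Under each hypothesis, the probability of the observed sequence is: P(data | jar A) = (1/4)(1/4)(3/4) = 0.046875; P(data | jar B) = (7/8)(7/8)(1/8) = 0.095703; P(data | jar C) = (1/10)(1/10)(9/10) = 0.009.
The prior-weighted likelihoods are 1/3 · 0.046875 = 0.015625, 1/3 · 0.095703 = 0.031901, 1/3 · 0.009 = 0.003; with total 0.050526.
The posterior is then P(jar A | data) = 0.30925, P(jar B | data) = 0.63138, P(jar C | data) = 0.059375.
Averaging over the posterior, P(purple next | data) = (3/4)(0.30925) + (1/8)(0.63138) + (9/10)(0.059375) = 0.36429.

0.3643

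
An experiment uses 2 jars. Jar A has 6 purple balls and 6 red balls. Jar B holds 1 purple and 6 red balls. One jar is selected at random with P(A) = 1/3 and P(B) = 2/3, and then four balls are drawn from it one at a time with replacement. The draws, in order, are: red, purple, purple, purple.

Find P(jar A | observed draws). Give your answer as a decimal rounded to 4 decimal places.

0.9260

For each hypothesis, P(data | H) works out to: P(data | jar A) = (6/12)(6/12)(6/12)(6/12) = 0.0625; P(data | jar B) = (6/7)(1/7)(1/7)(1/7) = 0.002499.
Multiplying each by its prior: 1/3 · 0.0625 = 0.020833, 2/3 · 0.002499 = 0.001666; summing to 0.022499.
Hence P(jar A | data) = (0.020833) / (0.022499) = 0.92595.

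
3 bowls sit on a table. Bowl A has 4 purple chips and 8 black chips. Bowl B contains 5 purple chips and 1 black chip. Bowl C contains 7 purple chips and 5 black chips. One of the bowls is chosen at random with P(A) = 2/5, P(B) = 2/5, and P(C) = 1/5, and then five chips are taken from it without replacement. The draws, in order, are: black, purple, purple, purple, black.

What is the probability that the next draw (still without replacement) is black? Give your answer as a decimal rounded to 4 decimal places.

0.5958

Under each hypothesis, the probability of the observed sequence is: P(data | bowl A) = (8/12)(4/11)(3/10)(2/9)(7/8) = 0.014141; P(data | bowl B) = (1/6)(5/5)(4/4)(3/3)(0/2) = 0; P(data | bowl C) = (5/12)(7/11)(6/10)(5/9)(4/8) = 0.044192.
The prior-weighted likelihoods are 2/5 · 0.014141 = 0.0056566, 2/5 · 0 = 0, 1/5 · 0.044192 = 0.0088384; with total 0.014495.
Dividing through by the total gives posterior P(bowl A | data) = 0.39024, P(bowl B | data) = 0, P(bowl C | data) = 0.60976.
So P(black next | data) = Σ P(black next | H) P(H | data) = (6/7)(0.39024) + (3/7)(0.60976) = 0.59582.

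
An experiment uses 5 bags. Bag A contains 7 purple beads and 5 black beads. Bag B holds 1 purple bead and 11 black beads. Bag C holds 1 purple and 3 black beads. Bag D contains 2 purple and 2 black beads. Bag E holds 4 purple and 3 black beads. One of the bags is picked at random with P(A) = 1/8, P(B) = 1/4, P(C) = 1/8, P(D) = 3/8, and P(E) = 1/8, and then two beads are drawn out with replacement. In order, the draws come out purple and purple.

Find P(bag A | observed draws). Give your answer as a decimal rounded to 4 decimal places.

0.2279

Under each hypothesis, the probability of the observed sequence is: P(data | bag A) = (7/12)(7/12) = 0.34028; P(data | bag B) = (1/12)(1/12) = 0.0069444; P(data | bag C) = (1/4)(1/4) = 0.0625; P(data | bag D) = (2/4)(2/4) = 0.25; P(data | bag E) = (4/7)(4/7) = 0.32653.
Weighting by the prior gives 1/8 · 0.34028 = 0.042535, 1/4 · 0.0069444 = 0.0017361, 1/8 · 0.0625 = 0.0078125, 3/8 · 0.25 = 0.09375, 1/8 · 0.32653 = 0.040816; these sum to 0.18665.
So P(bag A | data) = (0.042535) / (0.18665) = 0.22789.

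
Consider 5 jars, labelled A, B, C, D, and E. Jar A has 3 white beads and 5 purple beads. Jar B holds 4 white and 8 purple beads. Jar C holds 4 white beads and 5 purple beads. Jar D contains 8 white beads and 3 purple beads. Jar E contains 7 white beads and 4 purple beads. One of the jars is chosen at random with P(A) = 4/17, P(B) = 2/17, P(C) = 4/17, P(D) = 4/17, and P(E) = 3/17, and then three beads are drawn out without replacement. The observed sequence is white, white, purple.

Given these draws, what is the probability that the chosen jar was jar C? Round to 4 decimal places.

0.2198

For each hypothesis, P(data | H) works out to: P(data | jar A) = (3/8)(2/7)(5/6) = 0.089286; P(data | jar B) = (4/12)(3/11)(8/10) = 0.072727; P(data | jar C) = (4/9)(3/8)(5/7) = 0.11905; P(data | jar D) = (8/11)(7/10)(3/9) = 0.1697; P(data | jar E) = (7/11)(6/10)(4/9) = 0.1697.
Weighting by the prior gives 4/17 · 0.089286 = 0.021008, 2/17 · 0.072727 = 0.0085561, 4/17 · 0.11905 = 0.028011, 4/17 · 0.1697 = 0.039929, 3/17 · 0.1697 = 0.029947; these sum to 0.12745.
Hence P(jar C | data) = (0.028011) / (0.12745) = 0.21978.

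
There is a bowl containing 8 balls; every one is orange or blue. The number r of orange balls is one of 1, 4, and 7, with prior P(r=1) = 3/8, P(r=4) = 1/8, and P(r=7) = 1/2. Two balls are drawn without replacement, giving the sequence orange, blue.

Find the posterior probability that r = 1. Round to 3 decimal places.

For each hypothesis, P(data | H) works out to: P(data | r = 1) = (1/8)(7/7) = 1/8; P(data | r = 4) = (4/8)(4/7) = 2/7; P(data | r = 7) = (7/8)(1/7) = 1/8.
Multiplying each by its prior: 3/8 · 1/8 = 3/64, 1/8 · 2/7 = 1/28, 1/2 · 1/8 = 1/16; these sum to 65/448.
So P(r = 1 | data) = (3/64) / (65/448) = 21/65.

0.323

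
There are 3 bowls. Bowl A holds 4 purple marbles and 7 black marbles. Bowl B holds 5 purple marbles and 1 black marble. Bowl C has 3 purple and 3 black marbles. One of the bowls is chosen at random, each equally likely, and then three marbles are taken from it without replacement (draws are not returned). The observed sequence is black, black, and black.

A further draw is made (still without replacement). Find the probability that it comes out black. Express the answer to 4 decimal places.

0.4046

Under each hypothesis, the probability of the observed sequence is: P(data | bowl A) = (7/11)(6/10)(5/9) = 0.21212; P(data | bowl B) = (1/6)(0/5) = 0; P(data | bowl C) = (3/6)(2/5)(1/4) = 0.05.
Multiplying each by its prior: 1/3 · 0.21212 = 0.070707, 1/3 · 0 = 0, 1/3 · 0.05 = 0.016667; with total 0.087374.
Normalising, the posterior is P(bowl A | data) = 0.80925, P(bowl B | data) = 0, P(bowl C | data) = 0.19075.
Averaging over the posterior, P(black next | data) = (1/2)(0.80925) + (0)(0.19075) = 0.40462.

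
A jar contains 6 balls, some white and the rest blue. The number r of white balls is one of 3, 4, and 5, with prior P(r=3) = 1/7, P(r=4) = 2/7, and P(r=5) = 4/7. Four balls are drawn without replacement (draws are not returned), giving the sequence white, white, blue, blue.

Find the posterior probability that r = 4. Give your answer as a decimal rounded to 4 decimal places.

0.5714

The likelihood of the observed sequence under each hypothesis: P(data | r = 3) = (3/6)(2/5)(3/4)(2/3) = 1/10; P(data | r = 4) = (4/6)(3/5)(2/4)(1/3) = 1/15; P(data | r = 5) = (5/6)(4/5)(1/4)(0/3) = 0.
The prior-weighted likelihoods are 1/7 · 1/10 = 1/70, 2/7 · 1/15 = 2/105, 4/7 · 0 = 0; summing to 1/30.
Therefore the posterior P(r = 4 | data) = (2/105) / (1/30) = 4/7.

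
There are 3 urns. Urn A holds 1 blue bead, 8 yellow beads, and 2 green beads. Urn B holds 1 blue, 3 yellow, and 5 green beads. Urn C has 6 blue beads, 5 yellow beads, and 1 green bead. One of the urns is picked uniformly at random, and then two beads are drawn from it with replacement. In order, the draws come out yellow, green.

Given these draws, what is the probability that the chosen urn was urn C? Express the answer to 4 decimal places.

For each hypothesis, P(data | H) works out to: P(data | urn A) = (8/11)(2/11) = 0.13223; P(data | urn B) = (3/9)(5/9) = 0.18519; P(data | urn C) = (5/12)(1/12) = 0.034722.
The prior-weighted likelihoods are 1/3 · 0.13223 = 0.044077, 1/3 · 0.18519 = 0.061728, 1/3 · 0.034722 = 0.011574; these sum to 0.11738.
By Bayes' rule, P(urn C | data) = (0.011574) / (0.11738) = 0.098604.

0.0986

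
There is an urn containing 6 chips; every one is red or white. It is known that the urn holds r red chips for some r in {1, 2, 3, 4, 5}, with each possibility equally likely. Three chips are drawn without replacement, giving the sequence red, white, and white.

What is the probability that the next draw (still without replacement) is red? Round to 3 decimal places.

The likelihood of the observed sequence under each hypothesis: P(data | r = 1) = (1/6)(5/5)(4/4) = 1/6; P(data | r = 2) = (2/6)(4/5)(3/4) = 1/5; P(data | r = 3) = (3/6)(3/5)(2/4) = 3/20; P(data | r = 4) = (4/6)(2/5)(1/4) = 1/15; P(data | r = 5) = (5/6)(1/5)(0/4) = 0.
Multiplying each by its prior: 1/5 · 1/6 = 1/30, 1/5 · 1/5 = 1/25, 1/5 · 3/20 = 3/100, 1/5 · 1/15 = 1/75, 1/5 · 0 = 0; these sum to 7/60.
Dividing through by the total gives posterior P(r = 1 | data) = 2/7, P(r = 2 | data) = 12/35, P(r = 3 | data) = 9/35, P(r = 4 | data) = 4/35, P(r = 5 | data) = 0.
So P(red next | data) = Σ P(red next | H) P(H | data) = (0)(2/7) + (1/3)(12/35) + (2/3)(9/35) + (1)(4/35) = 2/5.

0.400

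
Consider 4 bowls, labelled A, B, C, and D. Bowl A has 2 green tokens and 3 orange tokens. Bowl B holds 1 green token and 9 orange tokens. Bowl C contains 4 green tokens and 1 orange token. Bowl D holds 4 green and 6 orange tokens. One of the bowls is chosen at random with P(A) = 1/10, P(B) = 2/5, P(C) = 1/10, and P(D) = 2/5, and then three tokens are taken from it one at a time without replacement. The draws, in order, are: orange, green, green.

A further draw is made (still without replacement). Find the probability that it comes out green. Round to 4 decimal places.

The likelihood of the observed sequence under each hypothesis: P(data | bowl A) = (3/5)(2/4)(1/3) = 1/10; P(data | bowl B) = (9/10)(1/9)(0/8) = 0; P(data | bowl C) = (1/5)(4/4)(3/3) = 1/5; P(data | bowl D) = (6/10)(4/9)(3/8) = 1/10.
The prior-weighted likelihoods are 1/10 · 1/10 = 1/100, 2/5 · 0 = 0, 1/10 · 1/5 = 1/50, 2/5 · 1/10 = 1/25; with total 7/100.
Dividing through by the total gives posterior P(bowl A | data) = 1/7, P(bowl B | data) = 0, P(bowl C | data) = 2/7, P(bowl D | data) = 4/7.
The predictive probability is P(green next | data) = (0)(1/7) + (1)(2/7) + (2/7)(4/7) = 22/49.

0.4490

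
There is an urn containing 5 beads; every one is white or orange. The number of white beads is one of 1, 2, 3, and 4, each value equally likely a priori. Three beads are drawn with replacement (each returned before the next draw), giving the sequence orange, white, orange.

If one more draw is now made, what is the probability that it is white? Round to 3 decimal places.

0.416

Compute the likelihood of the observed sequence for each case: P(data | r = 1) = (4/5)(1/5)(4/5) = 16/125; P(data | r = 2) = (3/5)(2/5)(3/5) = 18/125; P(data | r = 3) = (2/5)(3/5)(2/5) = 12/125; P(data | r = 4) = (1/5)(4/5)(1/5) = 4/125.
Weighting by the prior gives 1/4 · 16/125 = 4/125, 1/4 · 18/125 = 9/250, 1/4 · 12/125 = 3/125, 1/4 · 4/125 = 1/125; with total 1/10.
The posterior is then P(r = 1 | data) = 8/25, P(r = 2 | data) = 9/25, P(r = 3 | data) = 6/25, P(r = 4 | data) = 2/25.
The predictive probability is P(white next | data) = (1/5)(8/25) + (2/5)(9/25) + (3/5)(6/25) + (4/5)(2/25) = 52/125.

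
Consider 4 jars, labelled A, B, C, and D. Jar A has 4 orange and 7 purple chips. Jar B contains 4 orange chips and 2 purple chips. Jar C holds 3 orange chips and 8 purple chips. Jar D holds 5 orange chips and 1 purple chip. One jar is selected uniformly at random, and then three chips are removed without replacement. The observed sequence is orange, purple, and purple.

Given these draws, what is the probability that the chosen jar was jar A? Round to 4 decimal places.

Compute the likelihood of the observed sequence for each case: P(data | jar A) = (4/11)(7/10)(6/9) = 28/165; P(data | jar B) = (4/6)(2/5)(1/4) = 1/15; P(data | jar C) = (3/11)(8/10)(7/9) = 28/165; P(data | jar D) = (5/6)(1/5)(0/4) = 0.
Multiplying each by its prior: 1/4 · 28/165 = 7/165, 1/4 · 1/15 = 1/60, 1/4 · 28/165 = 7/165, 1/4 · 0 = 0; summing to 67/660.
By Bayes' rule, P(jar A | data) = (7/165) / (67/660) = 28/67.

0.4179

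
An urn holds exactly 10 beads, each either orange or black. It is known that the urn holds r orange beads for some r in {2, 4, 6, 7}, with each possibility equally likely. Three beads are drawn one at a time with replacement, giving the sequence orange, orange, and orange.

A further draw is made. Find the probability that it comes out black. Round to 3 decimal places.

0.371

The likelihood of the observed sequence under each hypothesis: P(data | r = 2) = (2/10)(2/10)(2/10) = 0.008; P(data | r = 4) = (4/10)(4/10)(4/10) = 0.064; P(data | r = 6) = (6/10)(6/10)(6/10) = 0.216; P(data | r = 7) = (7/10)(7/10)(7/10) = 0.343.
Multiplying each by its prior: 1/4 · 0.008 = 0.002, 1/4 · 0.064 = 0.016, 1/4 · 0.216 = 0.054, 1/4 · 0.343 = 0.08575; these sum to 0.15775.
Normalising, the posterior is P(r = 2 | data) = 0.012678, P(r = 4 | data) = 0.10143, P(r = 6 | data) = 0.34231, P(r = 7 | data) = 0.54358.
So P(black next | data) = Σ P(black next | H) P(H | data) = (4/5)(0.012678) + (3/5)(0.10143) + (2/5)(0.34231) + (3/10)(0.54358) = 0.371.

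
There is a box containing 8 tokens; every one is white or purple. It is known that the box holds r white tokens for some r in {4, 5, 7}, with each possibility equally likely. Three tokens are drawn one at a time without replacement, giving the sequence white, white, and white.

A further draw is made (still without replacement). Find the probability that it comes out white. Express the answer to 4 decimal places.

0.6694

The likelihood of the observed sequence under each hypothesis: P(data | r = 4) = (4/8)(3/7)(2/6) = 1/14; P(data | r = 5) = (5/8)(4/7)(3/6) = 5/28; P(data | r = 7) = (7/8)(6/7)(5/6) = 5/8.
Multiplying each by its prior: 1/3 · 1/14 = 1/42, 1/3 · 5/28 = 5/84, 1/3 · 5/8 = 5/24; these sum to 7/24.
The posterior is then P(r = 4 | data) = 4/49, P(r = 5 | data) = 10/49, P(r = 7 | data) = 5/7.
So P(white next | data) = Σ P(white next | H) P(H | data) = (1/5)(4/49) + (2/5)(10/49) + (4/5)(5/7) = 164/245.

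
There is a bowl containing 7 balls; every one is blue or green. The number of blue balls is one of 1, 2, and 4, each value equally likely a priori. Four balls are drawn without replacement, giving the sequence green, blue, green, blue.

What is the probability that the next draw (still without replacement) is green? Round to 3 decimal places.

0.571

Compute the likelihood of the observed sequence for each case: P(data | r = 1) = (6/7)(1/6)(5/5)(0/4) = 0; P(data | r = 2) = (5/7)(2/6)(4/5)(1/4) = 1/21; P(data | r = 4) = (3/7)(4/6)(2/5)(3/4) = 3/35.
Weighting by the prior gives 1/3 · 0 = 0, 1/3 · 1/21 = 1/63, 1/3 · 3/35 = 1/35; with total 2/45.
The posterior is then P(r = 1 | data) = 0, P(r = 2 | data) = 5/14, P(r = 4 | data) = 9/14.
So P(green next | data) = Σ P(green next | H) P(H | data) = (1)(5/14) + (1/3)(9/14) = 4/7.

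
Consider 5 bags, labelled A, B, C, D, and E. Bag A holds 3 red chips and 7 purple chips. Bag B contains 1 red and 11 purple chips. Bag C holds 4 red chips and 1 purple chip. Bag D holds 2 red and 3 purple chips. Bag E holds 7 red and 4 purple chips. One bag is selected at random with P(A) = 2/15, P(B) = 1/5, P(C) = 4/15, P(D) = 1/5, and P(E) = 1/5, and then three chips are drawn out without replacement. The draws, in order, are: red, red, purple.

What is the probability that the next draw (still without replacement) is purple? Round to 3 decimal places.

Under each hypothesis, the probability of the observed sequence is: P(data | bag A) = (3/10)(2/9)(7/8) = 0.058333; P(data | bag B) = (1/12)(0/11) = 0; P(data | bag C) = (4/5)(3/4)(1/3) = 0.2; P(data | bag D) = (2/5)(1/4)(3/3) = 0.1; P(data | bag E) = (7/11)(6/10)(4/9) = 0.1697.
The prior-weighted likelihoods are 2/15 · 0.058333 = 0.0077778, 1/5 · 0 = 0, 4/15 · 0.2 = 0.053333, 1/5 · 0.1 = 0.02, 1/5 · 0.1697 = 0.033939; these sum to 0.11505.
The posterior is then P(bag A | data) = 0.067603, P(bag B | data) = 0, P(bag C | data) = 0.46356, P(bag D | data) = 0.17384, P(bag E | data) = 0.295.
So P(purple next | data) = Σ P(purple next | H) P(H | data) = (6/7)(0.067603) + (0)(0.46356) + (1)(0.17384) + (3/8)(0.295) = 0.34241.

0.342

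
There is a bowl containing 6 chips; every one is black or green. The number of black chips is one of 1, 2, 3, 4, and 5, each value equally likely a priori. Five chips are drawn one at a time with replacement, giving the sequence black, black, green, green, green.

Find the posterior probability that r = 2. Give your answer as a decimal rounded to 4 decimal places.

Under each hypothesis, the probability of the observed sequence is: P(data | r = 1) = (1/6)(1/6)(5/6)(5/6)(5/6) = 0.016075; P(data | r = 2) = (2/6)(2/6)(4/6)(4/6)(4/6) = 0.032922; P(data | r = 3) = (3/6)(3/6)(3/6)(3/6)(3/6) = 0.03125; P(data | r = 4) = (4/6)(4/6)(2/6)(2/6)(2/6) = 0.016461; P(data | r = 5) = (5/6)(5/6)(1/6)(1/6)(1/6) = 0.003215.
The prior-weighted likelihoods are 1/5 · 0.016075 = 0.003215, 1/5 · 0.032922 = 0.0065844, 1/5 · 0.03125 = 0.00625, 1/5 · 0.016461 = 0.0032922, 1/5 · 0.003215 = 0.000643; summing to 0.019985.
So P(r = 2 | data) = (0.0065844) / (0.019985) = 0.32947.

0.3295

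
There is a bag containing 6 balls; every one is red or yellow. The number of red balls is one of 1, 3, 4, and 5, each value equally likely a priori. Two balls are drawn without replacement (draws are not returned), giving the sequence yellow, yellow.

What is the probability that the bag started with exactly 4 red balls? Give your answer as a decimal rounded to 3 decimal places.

0.071

The likelihood of the observed sequence under each hypothesis: P(data | r = 1) = (5/6)(4/5) = 2/3; P(data | r = 3) = (3/6)(2/5) = 1/5; P(data | r = 4) = (2/6)(1/5) = 1/15; P(data | r = 5) = (1/6)(0/5) = 0.
Weighting by the prior gives 1/4 · 2/3 = 1/6, 1/4 · 1/5 = 1/20, 1/4 · 1/15 = 1/60, 1/4 · 0 = 0; summing to 7/30.
By Bayes' rule, P(r = 4 | data) = (1/60) / (7/30) = 1/14.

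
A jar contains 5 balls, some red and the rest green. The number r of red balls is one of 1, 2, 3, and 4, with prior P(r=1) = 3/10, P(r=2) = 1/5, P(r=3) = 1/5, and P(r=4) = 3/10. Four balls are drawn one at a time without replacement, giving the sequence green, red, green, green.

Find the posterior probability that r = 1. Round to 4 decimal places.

0.7500

Compute the likelihood of the observed sequence for each case: P(data | r = 1) = (4/5)(1/4)(3/3)(2/2) = 1/5; P(data | r = 2) = (3/5)(2/4)(2/3)(1/2) = 1/10; P(data | r = 3) = (2/5)(3/4)(1/3)(0/2) = 0; P(data | r = 4) = (1/5)(4/4)(0/3) = 0.
Weighting by the prior gives 3/10 · 1/5 = 3/50, 1/5 · 1/10 = 1/50, 1/5 · 0 = 0, 3/10 · 0 = 0; with total 2/25.
Therefore the posterior P(r = 1 | data) = (3/50) / (2/25) = 3/4.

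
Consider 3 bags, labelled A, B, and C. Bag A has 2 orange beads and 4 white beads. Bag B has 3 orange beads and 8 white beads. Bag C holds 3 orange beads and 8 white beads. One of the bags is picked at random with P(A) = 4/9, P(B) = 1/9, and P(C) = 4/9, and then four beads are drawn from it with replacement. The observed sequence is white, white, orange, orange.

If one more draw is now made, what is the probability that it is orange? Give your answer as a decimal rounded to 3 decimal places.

0.303

For each hypothesis, P(data | H) works out to: P(data | bag A) = (4/6)(4/6)(2/6)(2/6) = 0.049383; P(data | bag B) = (8/11)(8/11)(3/11)(3/11) = 0.039342; P(data | bag C) = (8/11)(8/11)(3/11)(3/11) = 0.039342.
Weighting by the prior gives 4/9 · 0.049383 = 0.021948, 1/9 · 0.039342 = 0.0043713, 4/9 · 0.039342 = 0.017485; with total 0.043804.
The posterior is then P(bag A | data) = 0.50104, P(bag B | data) = 0.099791, P(bag C | data) = 0.39916.
Averaging over the posterior, P(orange next | data) = (1/3)(0.50104) + (3/11)(0.099791) + (3/11)(0.39916) = 0.30309.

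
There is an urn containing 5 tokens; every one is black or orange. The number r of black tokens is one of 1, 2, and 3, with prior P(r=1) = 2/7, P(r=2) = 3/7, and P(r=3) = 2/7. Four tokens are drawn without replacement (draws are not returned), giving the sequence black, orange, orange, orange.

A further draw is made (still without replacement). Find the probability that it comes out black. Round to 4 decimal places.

0.4286

Compute the likelihood of the observed sequence for each case: P(data | r = 1) = (1/5)(4/4)(3/3)(2/2) = 1/5; P(data | r = 2) = (2/5)(3/4)(2/3)(1/2) = 1/10; P(data | r = 3) = (3/5)(2/4)(1/3)(0/2) = 0.
Weighting by the prior gives 2/7 · 1/5 = 2/35, 3/7 · 1/10 = 3/70, 2/7 · 0 = 0; summing to 1/10.
The posterior is then P(r = 1 | data) = 4/7, P(r = 2 | data) = 3/7, P(r = 3 | data) = 0.
So P(black next | data) = Σ P(black next | H) P(H | data) = (0)(4/7) + (1)(3/7) = 3/7.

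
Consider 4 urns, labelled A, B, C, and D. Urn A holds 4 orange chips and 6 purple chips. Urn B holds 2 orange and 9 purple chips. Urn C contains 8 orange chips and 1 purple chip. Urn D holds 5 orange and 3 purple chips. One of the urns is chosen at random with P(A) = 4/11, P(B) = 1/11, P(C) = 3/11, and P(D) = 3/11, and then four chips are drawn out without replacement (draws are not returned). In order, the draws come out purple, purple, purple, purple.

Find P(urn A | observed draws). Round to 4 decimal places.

The likelihood of the observed sequence under each hypothesis: P(data | urn A) = (6/10)(5/9)(4/8)(3/7) = 0.071429; P(data | urn B) = (9/11)(8/10)(7/9)(6/8) = 0.38182; P(data | urn C) = (1/9)(0/8) = 0; P(data | urn D) = (3/8)(2/7)(1/6)(0/5) = 0.
Multiplying each by its prior: 4/11 · 0.071429 = 0.025974, 1/11 · 0.38182 = 0.034711, 3/11 · 0 = 0, 3/11 · 0 = 0; summing to 0.060685.
By Bayes' rule, P(urn A | data) = (0.025974) / (0.060685) = 0.42802.

0.4280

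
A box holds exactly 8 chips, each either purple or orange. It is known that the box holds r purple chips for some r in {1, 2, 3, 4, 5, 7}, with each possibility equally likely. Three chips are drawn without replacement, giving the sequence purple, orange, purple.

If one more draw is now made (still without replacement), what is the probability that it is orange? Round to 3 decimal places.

0.463

For each hypothesis, P(data | H) works out to: P(data | r = 1) = (1/8)(7/7)(0/6) = 0; P(data | r = 2) = (2/8)(6/7)(1/6) = 1/28; P(data | r = 3) = (3/8)(5/7)(2/6) = 5/56; P(data | r = 4) = (4/8)(4/7)(3/6) = 1/7; P(data | r = 5) = (5/8)(3/7)(4/6) = 5/28; P(data | r = 7) = (7/8)(1/7)(6/6) = 1/8.
Weighting by the prior gives 1/6 · 0 = 0, 1/6 · 1/28 = 1/168, 1/6 · 5/56 = 5/336, 1/6 · 1/7 = 1/42, 1/6 · 5/28 = 5/168, 1/6 · 1/8 = 1/48; with total 2/21.
Normalising, the posterior is P(r = 1 | data) = 0, P(r = 2 | data) = 1/16, P(r = 3 | data) = 5/32, P(r = 4 | data) = 1/4, P(r = 5 | data) = 5/16, P(r = 7 | data) = 7/32.
So P(orange next | data) = Σ P(orange next | H) P(H | data) = (1)(1/16) + (4/5)(5/32) + (3/5)(1/4) + (2/5)(5/16) + (0)(7/32) = 37/80.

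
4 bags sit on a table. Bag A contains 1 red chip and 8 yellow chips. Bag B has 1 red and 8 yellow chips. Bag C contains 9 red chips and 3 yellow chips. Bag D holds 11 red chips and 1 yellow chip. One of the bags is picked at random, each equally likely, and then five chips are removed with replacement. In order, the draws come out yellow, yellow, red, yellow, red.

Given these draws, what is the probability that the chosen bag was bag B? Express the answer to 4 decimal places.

0.3258

Compute the likelihood of the observed sequence for each case: P(data | bag A) = (8/9)(8/9)(1/9)(8/9)(1/9) = 0.0086708; P(data | bag B) = (8/9)(8/9)(1/9)(8/9)(1/9) = 0.0086708; P(data | bag C) = (3/12)(3/12)(9/12)(3/12)(9/12) = 0.0087891; P(data | bag D) = (1/12)(1/12)(11/12)(1/12)(11/12) = 0.00048627.
Weighting by the prior gives 1/4 · 0.0086708 = 0.0021677, 1/4 · 0.0086708 = 0.0021677, 1/4 · 0.0087891 = 0.0021973, 1/4 · 0.00048627 = 0.00012157; these sum to 0.0066542.
So P(bag B | data) = (0.0021677) / (0.0066542) = 0.32576.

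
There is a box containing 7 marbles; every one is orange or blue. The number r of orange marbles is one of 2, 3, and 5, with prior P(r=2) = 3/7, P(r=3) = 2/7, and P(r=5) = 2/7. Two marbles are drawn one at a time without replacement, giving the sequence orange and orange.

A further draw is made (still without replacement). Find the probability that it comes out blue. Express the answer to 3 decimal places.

Under each hypothesis, the probability of the observed sequence is: P(data | r = 2) = (2/7)(1/6) = 1/21; P(data | r = 3) = (3/7)(2/6) = 1/7; P(data | r = 5) = (5/7)(4/6) = 10/21.
The prior-weighted likelihoods are 3/7 · 1/21 = 1/49, 2/7 · 1/7 = 2/49, 2/7 · 10/21 = 20/147; with total 29/147.
Dividing through by the total gives posterior P(r = 2 | data) = 3/29, P(r = 3 | data) = 6/29, P(r = 5 | data) = 20/29.
The predictive probability is P(blue next | data) = (1)(3/29) + (4/5)(6/29) + (2/5)(20/29) = 79/145.

0.545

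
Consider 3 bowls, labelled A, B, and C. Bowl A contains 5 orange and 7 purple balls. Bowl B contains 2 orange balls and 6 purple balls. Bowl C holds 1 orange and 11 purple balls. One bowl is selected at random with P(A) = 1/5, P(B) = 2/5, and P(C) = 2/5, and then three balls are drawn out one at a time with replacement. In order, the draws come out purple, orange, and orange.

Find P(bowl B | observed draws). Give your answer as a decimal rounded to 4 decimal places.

0.4513

For each hypothesis, P(data | H) works out to: P(data | bowl A) = (7/12)(5/12)(5/12) = 0.10127; P(data | bowl B) = (6/8)(2/8)(2/8) = 0.046875; P(data | bowl C) = (11/12)(1/12)(1/12) = 0.0063657.
The prior-weighted likelihoods are 1/5 · 0.10127 = 0.020255, 2/5 · 0.046875 = 0.01875, 2/5 · 0.0063657 = 0.0025463; these sum to 0.041551.
Therefore the posterior P(bowl B | data) = (0.01875) / (0.041551) = 0.45125.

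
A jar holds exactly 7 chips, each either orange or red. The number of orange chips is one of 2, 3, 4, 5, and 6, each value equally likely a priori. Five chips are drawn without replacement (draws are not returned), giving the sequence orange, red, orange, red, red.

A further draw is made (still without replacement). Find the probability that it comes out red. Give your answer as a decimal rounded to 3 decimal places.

Compute the likelihood of the observed sequence for each case: P(data | r = 2) = (2/7)(5/6)(1/5)(4/4)(3/3) = 1/21; P(data | r = 3) = (3/7)(4/6)(2/5)(3/4)(2/3) = 2/35; P(data | r = 4) = (4/7)(3/6)(3/5)(2/4)(1/3) = 1/35; P(data | r = 5) = (5/7)(2/6)(4/5)(1/4)(0/3) = 0; P(data | r = 6) = (6/7)(1/6)(5/5)(0/4) = 0.
The prior-weighted likelihoods are 1/5 · 1/21 = 1/105, 1/5 · 2/35 = 2/175, 1/5 · 1/35 = 1/175, 1/5 · 0 = 0, 1/5 · 0 = 0; with total 2/75.
Dividing through by the total gives posterior P(r = 2 | data) = 5/14, P(r = 3 | data) = 3/7, P(r = 4 | data) = 3/14, P(r = 5 | data) = 0, P(r = 6 | data) = 0.
The predictive probability is P(red next | data) = (1)(5/14) + (1/2)(3/7) + (0)(3/14) = 4/7.

0.571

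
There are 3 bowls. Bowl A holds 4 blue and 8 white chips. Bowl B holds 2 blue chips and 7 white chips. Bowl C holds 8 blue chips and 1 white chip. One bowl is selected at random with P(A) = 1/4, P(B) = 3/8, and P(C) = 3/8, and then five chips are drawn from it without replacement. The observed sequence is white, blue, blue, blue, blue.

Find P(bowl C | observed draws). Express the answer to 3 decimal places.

0.988

Under each hypothesis, the probability of the observed sequence is: P(data | bowl A) = (8/12)(4/11)(3/10)(2/9)(1/8) = 0.0020202; P(data | bowl B) = (7/9)(2/8)(1/7)(0/6) = 0; P(data | bowl C) = (1/9)(8/8)(7/7)(6/6)(5/5) = 0.11111.
Multiplying each by its prior: 1/4 · 0.0020202 = 0.00050505, 3/8 · 0 = 0, 3/8 · 0.11111 = 0.041667; these sum to 0.042172.
Therefore the posterior P(bowl C | data) = (0.041667) / (0.042172) = 0.98802.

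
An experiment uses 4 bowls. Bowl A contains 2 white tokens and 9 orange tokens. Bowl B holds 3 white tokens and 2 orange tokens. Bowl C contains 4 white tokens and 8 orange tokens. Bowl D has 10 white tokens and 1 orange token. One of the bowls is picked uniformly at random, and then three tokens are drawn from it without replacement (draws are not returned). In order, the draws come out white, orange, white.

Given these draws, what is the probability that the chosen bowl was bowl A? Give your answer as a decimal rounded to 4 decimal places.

0.0476

The likelihood of the observed sequence under each hypothesis: P(data | bowl A) = (2/11)(9/10)(1/9) = 1/55; P(data | bowl B) = (3/5)(2/4)(2/3) = 1/5; P(data | bowl C) = (4/12)(8/11)(3/10) = 4/55; P(data | bowl D) = (10/11)(1/10)(9/9) = 1/11.
Weighting by the prior gives 1/4 · 1/55 = 1/220, 1/4 · 1/5 = 1/20, 1/4 · 4/55 = 1/55, 1/4 · 1/11 = 1/44; summing to 21/220.
So P(bowl A | data) = (1/220) / (21/220) = 1/21.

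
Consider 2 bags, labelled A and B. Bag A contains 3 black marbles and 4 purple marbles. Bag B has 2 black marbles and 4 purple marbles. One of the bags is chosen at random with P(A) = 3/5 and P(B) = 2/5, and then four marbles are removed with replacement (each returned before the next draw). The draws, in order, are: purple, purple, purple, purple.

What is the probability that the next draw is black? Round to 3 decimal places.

0.376

For each hypothesis, P(data | H) works out to: P(data | bag A) = (4/7)(4/7)(4/7)(4/7) = 0.10662; P(data | bag B) = (4/6)(4/6)(4/6)(4/6) = 0.19753.
The prior-weighted likelihoods are 3/5 · 0.10662 = 0.063973, 2/5 · 0.19753 = 0.079012; these sum to 0.14299.
Normalising, the posterior is P(bag A | data) = 0.44741, P(bag B | data) = 0.55259.
Averaging over the posterior, P(black next | data) = (3/7)(0.44741) + (1/3)(0.55259) = 0.37594.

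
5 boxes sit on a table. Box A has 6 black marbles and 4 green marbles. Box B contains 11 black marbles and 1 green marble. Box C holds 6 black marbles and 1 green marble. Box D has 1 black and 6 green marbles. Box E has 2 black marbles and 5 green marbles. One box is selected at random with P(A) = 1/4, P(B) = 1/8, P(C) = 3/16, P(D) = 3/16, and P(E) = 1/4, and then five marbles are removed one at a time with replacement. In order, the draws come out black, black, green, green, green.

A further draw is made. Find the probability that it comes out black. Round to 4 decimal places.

0.3936

Under each hypothesis, the probability of the observed sequence is: P(data | box A) = (6/10)(6/10)(4/10)(4/10)(4/10) = 0.02304; P(data | box B) = (11/12)(11/12)(1/12)(1/12)(1/12) = 0.00048627; P(data | box C) = (6/7)(6/7)(1/7)(1/7)(1/7) = 0.002142; P(data | box D) = (1/7)(1/7)(6/7)(6/7)(6/7) = 0.012852; P(data | box E) = (2/7)(2/7)(5/7)(5/7)(5/7) = 0.02975.
Multiplying each by its prior: 1/4 · 0.02304 = 0.00576, 1/8 · 0.00048627 = 6.0784e-05, 3/16 · 0.002142 = 0.00040162, 3/16 · 0.012852 = 0.0024097, 1/4 · 0.02975 = 0.0074374; with total 0.016069.
Dividing through by the total gives posterior P(box A | data) = 0.35844, P(box B | data) = 0.0037826, P(box C | data) = 0.024993, P(box D | data) = 0.14996, P(box E | data) = 0.46283.
The predictive probability is P(black next | data) = (3/5)(0.35844) + (11/12)(0.0037826) + (6/7)(0.024993) + (1/7)(0.14996) + (2/7)(0.46283) = 0.39361.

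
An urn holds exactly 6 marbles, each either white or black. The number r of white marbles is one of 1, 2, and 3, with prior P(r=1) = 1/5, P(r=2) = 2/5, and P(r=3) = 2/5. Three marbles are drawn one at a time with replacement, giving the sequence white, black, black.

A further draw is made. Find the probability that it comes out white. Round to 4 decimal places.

Compute the likelihood of the observed sequence for each case: P(data | r = 1) = (1/6)(5/6)(5/6) = 0.11574; P(data | r = 2) = (2/6)(4/6)(4/6) = 0.14815; P(data | r = 3) = (3/6)(3/6)(3/6) = 0.125.
Multiplying each by its prior: 1/5 · 0.11574 = 0.023148, 2/5 · 0.14815 = 0.059259, 2/5 · 0.125 = 0.05; with total 0.13241.
Normalising, the posterior is P(r = 1 | data) = 0.17483, P(r = 2 | data) = 0.44755, P(r = 3 | data) = 0.37762.
So P(white next | data) = Σ P(white next | H) P(H | data) = (1/6)(0.17483) + (1/3)(0.44755) + (1/2)(0.37762) = 0.36713.

0.3671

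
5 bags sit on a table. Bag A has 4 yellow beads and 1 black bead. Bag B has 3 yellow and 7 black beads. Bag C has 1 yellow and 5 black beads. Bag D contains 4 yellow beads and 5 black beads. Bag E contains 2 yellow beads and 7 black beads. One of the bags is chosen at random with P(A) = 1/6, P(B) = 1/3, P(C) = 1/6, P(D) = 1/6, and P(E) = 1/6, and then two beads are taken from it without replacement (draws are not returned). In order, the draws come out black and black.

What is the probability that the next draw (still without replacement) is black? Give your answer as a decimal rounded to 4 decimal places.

For each hypothesis, P(data | H) works out to: P(data | bag A) = (1/5)(0/4) = 0; P(data | bag B) = (7/10)(6/9) = 0.46667; P(data | bag C) = (5/6)(4/5) = 0.66667; P(data | bag D) = (5/9)(4/8) = 0.27778; P(data | bag E) = (7/9)(6/8) = 0.58333.
The prior-weighted likelihoods are 1/6 · 0 = 0, 1/3 · 0.46667 = 0.15556, 1/6 · 0.66667 = 0.11111, 1/6 · 0.27778 = 0.046296, 1/6 · 0.58333 = 0.097222; with total 0.41019.
The posterior is then P(bag A | data) = 0, P(bag B | data) = 0.37923, P(bag C | data) = 0.27088, P(bag D | data) = 0.11287, P(bag E | data) = 0.23702.
The predictive probability is P(black next | data) = (5/8)(0.37923) + (3/4)(0.27088) + (3/7)(0.11287) + (5/7)(0.23702) = 0.65785.

0.6579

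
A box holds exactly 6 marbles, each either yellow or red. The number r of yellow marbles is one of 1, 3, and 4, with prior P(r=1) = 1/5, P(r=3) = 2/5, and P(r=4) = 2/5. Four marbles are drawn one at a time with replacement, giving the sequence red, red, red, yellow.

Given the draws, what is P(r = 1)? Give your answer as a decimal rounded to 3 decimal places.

0.356

Under each hypothesis, the probability of the observed sequence is: P(data | r = 1) = (5/6)(5/6)(5/6)(1/6) = 0.096451; P(data | r = 3) = (3/6)(3/6)(3/6)(3/6) = 0.0625; P(data | r = 4) = (2/6)(2/6)(2/6)(4/6) = 0.024691.
Multiplying each by its prior: 1/5 · 0.096451 = 0.01929, 2/5 · 0.0625 = 0.025, 2/5 · 0.024691 = 0.0098765; these sum to 0.054167.
Hence P(r = 1 | data) = (0.01929) / (0.054167) = 0.35613.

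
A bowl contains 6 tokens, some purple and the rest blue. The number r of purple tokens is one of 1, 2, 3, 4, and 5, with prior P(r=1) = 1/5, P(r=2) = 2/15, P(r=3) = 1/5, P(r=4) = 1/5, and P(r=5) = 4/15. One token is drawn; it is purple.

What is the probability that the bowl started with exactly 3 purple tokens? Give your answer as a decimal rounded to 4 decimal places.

0.1875

The likelihood of this draw under each hypothesis: P(data | r = 1) = (1/6) = 1/6; P(data | r = 2) = (2/6) = 1/3; P(data | r = 3) = (3/6) = 1/2; P(data | r = 4) = (4/6) = 2/3; P(data | r = 5) = (5/6) = 5/6.
The prior-weighted likelihoods are 1/5 · 1/6 = 1/30, 2/15 · 1/3 = 2/45, 1/5 · 1/2 = 1/10, 1/5 · 2/3 = 2/15, 4/15 · 5/6 = 2/9; summing to 8/15.
Hence P(r = 3 | data) = (1/10) / (8/15) = 3/16.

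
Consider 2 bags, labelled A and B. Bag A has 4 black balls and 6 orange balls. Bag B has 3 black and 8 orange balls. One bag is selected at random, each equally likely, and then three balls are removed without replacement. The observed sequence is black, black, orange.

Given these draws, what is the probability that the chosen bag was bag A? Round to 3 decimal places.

0.673

Compute the likelihood of the observed sequence for each case: P(data | bag A) = (4/10)(3/9)(6/8) = 1/10; P(data | bag B) = (3/11)(2/10)(8/9) = 8/165.
The prior-weighted likelihoods are 1/2 · 1/10 = 1/20, 1/2 · 8/165 = 4/165; summing to 49/660.
So P(bag A | data) = (1/20) / (49/660) = 33/49.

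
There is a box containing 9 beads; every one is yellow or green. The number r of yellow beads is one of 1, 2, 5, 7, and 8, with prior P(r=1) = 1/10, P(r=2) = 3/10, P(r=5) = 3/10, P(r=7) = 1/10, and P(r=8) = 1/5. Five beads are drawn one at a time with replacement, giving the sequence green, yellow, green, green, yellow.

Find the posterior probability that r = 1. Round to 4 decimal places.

0.0515

Compute the likelihood of the observed sequence for each case: P(data | r = 1) = (8/9)(1/9)(8/9)(8/9)(1/9) = 0.0086708; P(data | r = 2) = (7/9)(2/9)(7/9)(7/9)(2/9) = 0.023235; P(data | r = 5) = (4/9)(5/9)(4/9)(4/9)(5/9) = 0.027096; P(data | r = 7) = (2/9)(7/9)(2/9)(2/9)(7/9) = 0.0066386; P(data | r = 8) = (1/9)(8/9)(1/9)(1/9)(8/9) = 0.0010838.
The prior-weighted likelihoods are 1/10 · 0.0086708 = 0.00086708, 3/10 · 0.023235 = 0.0069705, 3/10 · 0.027096 = 0.0081288, 1/10 · 0.0066386 = 0.00066386, 1/5 · 0.0010838 = 0.00021677; these sum to 0.016847.
So P(r = 1 | data) = (0.00086708) / (0.016847) = 0.051468.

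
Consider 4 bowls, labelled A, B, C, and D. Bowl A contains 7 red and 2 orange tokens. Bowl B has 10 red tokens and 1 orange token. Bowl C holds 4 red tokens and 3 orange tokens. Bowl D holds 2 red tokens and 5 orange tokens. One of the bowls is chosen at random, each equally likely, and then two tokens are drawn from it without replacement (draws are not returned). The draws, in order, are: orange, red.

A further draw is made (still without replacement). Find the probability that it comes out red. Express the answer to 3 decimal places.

0.589

Compute the likelihood of the observed sequence for each case: P(data | bowl A) = (2/9)(7/8) = 0.19444; P(data | bowl B) = (1/11)(10/10) = 0.090909; P(data | bowl C) = (3/7)(4/6) = 0.28571; P(data | bowl D) = (5/7)(2/6) = 0.2381.
Multiplying each by its prior: 1/4 · 0.19444 = 0.048611, 1/4 · 0.090909 = 0.022727, 1/4 · 0.28571 = 0.071429, 1/4 · 0.2381 = 0.059524; with total 0.20229.
The posterior is then P(bowl A | data) = 0.2403, P(bowl B | data) = 0.11235, P(bowl C | data) = 0.3531, P(bowl D | data) = 0.29425.
Averaging over the posterior, P(red next | data) = (6/7)(0.2403) + (1)(0.11235) + (3/5)(0.3531) + (1/5)(0.29425) = 0.58903.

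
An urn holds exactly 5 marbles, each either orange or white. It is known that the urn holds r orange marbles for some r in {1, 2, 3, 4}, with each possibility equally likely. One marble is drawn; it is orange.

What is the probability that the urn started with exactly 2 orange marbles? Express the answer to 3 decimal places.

Under each hypothesis, the probability of this draw is: P(data | r = 1) = (1/5) = 1/5; P(data | r = 2) = (2/5) = 2/5; P(data | r = 3) = (3/5) = 3/5; P(data | r = 4) = (4/5) = 4/5.
Multiplying each by its prior: 1/4 · 1/5 = 1/20, 1/4 · 2/5 = 1/10, 1/4 · 3/5 = 3/20, 1/4 · 4/5 = 1/5; with total 1/2.
Therefore the posterior P(r = 2 | data) = (1/10) / (1/2) = 1/5.

0.200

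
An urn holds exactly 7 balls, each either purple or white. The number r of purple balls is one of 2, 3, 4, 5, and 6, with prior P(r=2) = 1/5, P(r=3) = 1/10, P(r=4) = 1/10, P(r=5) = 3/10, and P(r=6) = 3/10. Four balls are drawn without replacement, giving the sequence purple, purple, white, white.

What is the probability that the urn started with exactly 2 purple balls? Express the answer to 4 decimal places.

0.2326

Compute the likelihood of the observed sequence for each case: P(data | r = 2) = (2/7)(1/6)(5/5)(4/4) = 0.047619; P(data | r = 3) = (3/7)(2/6)(4/5)(3/4) = 0.085714; P(data | r = 4) = (4/7)(3/6)(3/5)(2/4) = 0.085714; P(data | r = 5) = (5/7)(4/6)(2/5)(1/4) = 0.047619; P(data | r = 6) = (6/7)(5/6)(1/5)(0/4) = 0.
Multiplying each by its prior: 1/5 · 0.047619 = 0.0095238, 1/10 · 0.085714 = 0.0085714, 1/10 · 0.085714 = 0.0085714, 3/10 · 0.047619 = 0.014286, 3/10 · 0 = 0; with total 0.040952.
So P(r = 2 | data) = (0.0095238) / (0.040952) = 0.23256.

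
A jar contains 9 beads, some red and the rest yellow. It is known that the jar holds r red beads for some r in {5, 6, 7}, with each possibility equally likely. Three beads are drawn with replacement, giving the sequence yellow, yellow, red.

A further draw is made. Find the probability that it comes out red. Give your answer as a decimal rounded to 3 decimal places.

Under each hypothesis, the probability of the observed sequence is: P(data | r = 5) = (4/9)(4/9)(5/9) = 0.10974; P(data | r = 6) = (3/9)(3/9)(6/9) = 0.074074; P(data | r = 7) = (2/9)(2/9)(7/9) = 0.038409.
The prior-weighted likelihoods are 1/3 · 0.10974 = 0.03658, 1/3 · 0.074074 = 0.024691, 1/3 · 0.038409 = 0.012803; these sum to 0.074074.
The posterior is then P(r = 5 | data) = 0.49383, P(r = 6 | data) = 0.33333, P(r = 7 | data) = 0.17284.
The predictive probability is P(red next | data) = (5/9)(0.49383) + (2/3)(0.33333) + (7/9)(0.17284) = 0.631.

0.631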